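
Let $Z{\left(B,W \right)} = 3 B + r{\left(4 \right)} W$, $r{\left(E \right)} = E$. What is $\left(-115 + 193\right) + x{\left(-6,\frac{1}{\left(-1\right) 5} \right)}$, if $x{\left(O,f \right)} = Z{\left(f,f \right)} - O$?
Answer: $\frac{413}{5} \approx 82.6$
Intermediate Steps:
$Z{\left(B,W \right)} = 3 B + 4 W$
$x{\left(O,f \right)} = - O + 7 f$ ($x{\left(O,f \right)} = \left(3 f + 4 f\right) - O = 7 f - O = - O + 7 f$)
$\left(-115 + 193\right) + x{\left(-6,\frac{1}{\left(-1\right) 5} \right)} = \left(-115 + 193\right) + \left(\left(-1\right) \left(-6\right) + \frac{7}{\left(-1\right) 5}\right) = 78 + \left(6 + \frac{7}{-5}\right) = 78 + \left(6 + 7 \left(- \frac{1}{5}\right)\right) = 78 + \left(6 - \frac{7}{5}\right) = 78 + \frac{23}{5} = \frac{413}{5}$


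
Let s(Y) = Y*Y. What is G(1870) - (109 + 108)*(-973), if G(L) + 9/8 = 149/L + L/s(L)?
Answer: 315865373/1496 ≈ 2.1114e+5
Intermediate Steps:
s(Y) = Y²
G(L) = -9/8 + 150/L (G(L) = -9/8 + (149/L + L/(L²)) = -9/8 + (149/L + L/L²) = -9/8 + (149/L + 1/L) = -9/8 + 150/L)
G(1870) - (109 + 108)*(-973) = (-9/8 + 150/1870) - (109 + 108)*(-973) = (-9/8 + 150*(1/1870)) - 217*(-973) = (-9/8 + 15/187) - 1*(-211141) = -1563/1496 + 211141 = 315865373/1496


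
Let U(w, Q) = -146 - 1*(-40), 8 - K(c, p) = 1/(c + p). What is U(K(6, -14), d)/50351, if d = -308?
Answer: -106/50351 ≈ -0.0021052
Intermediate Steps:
K(c, p) = 8 - 1/(c + p)
U(w, Q) = -106 (U(w, Q) = -146 + 40 = -106)
U(K(6, -14), d)/50351 = -106/50351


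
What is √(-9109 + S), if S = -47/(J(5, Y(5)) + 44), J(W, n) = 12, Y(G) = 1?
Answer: I*√7142114/28 ≈ 95.445*I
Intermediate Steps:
S = -47/56 (S = -47/(12 + 44) = -47/56 ≈ -0.83929)
√(-9109 + S) = √(-9109 - 47/56) = √(-510151/56) = I*√7142114/28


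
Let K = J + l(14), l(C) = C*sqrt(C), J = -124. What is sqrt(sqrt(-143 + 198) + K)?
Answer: sqrt(-124 + sqrt(55) + 14*sqrt(14)) ≈ 8.0125*I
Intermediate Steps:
l(C) = C**(3/2)
K = -124 + 14*sqrt(14) (K = -124 + 14**(3/2) = -124 + 14*sqrt(14) ≈ -71.617)
sqrt(sqrt(-143 + 198) + K) = sqrt(sqrt(-143 + 198) + (-124 + 14*sqrt(14))) = sqrt(sqrt(55) + (-124 + 14*sqrt(14))) = sqrt(-124 + sqrt(55) + 14*sqrt(14))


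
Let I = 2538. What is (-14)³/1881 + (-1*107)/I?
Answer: -796171/530442 ≈ -1.5010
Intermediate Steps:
(-14)³/1881 + (-1*107)/I = (-14)³/1881 - 1*107/2538 = -2744*1/1881 - 107*1/2538 = -2744/1881 - 107/2538 = -796171/530442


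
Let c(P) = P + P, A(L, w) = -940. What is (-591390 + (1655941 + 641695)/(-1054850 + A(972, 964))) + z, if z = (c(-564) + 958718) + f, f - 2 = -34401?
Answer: 175154940077/527895 ≈ 3.3180e+5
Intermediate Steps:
c(P) = 2*P
f = -34399 (f = 2 - 34401 = -34399)
z = 923191 (z = (2*(-564) + 958718) - 34399 = (-1128 + 958718) - 34399 = 957590 - 34399 = 923191)
(-591390 + (1655941 + 641695)/(-1054850 + A(972, 964))) + z = (-591390 + (1655941 + 641695)/(-1054850 - 940)) + 923191 = (-591390 + 2297636/(-1055790)) + 923191 = (-591390 + 2297636*(-1/1055790)) + 923191 = (-591390 - 1148818/527895) + 923191 = -312192972868/527895 + 923191 = 175154940077/527895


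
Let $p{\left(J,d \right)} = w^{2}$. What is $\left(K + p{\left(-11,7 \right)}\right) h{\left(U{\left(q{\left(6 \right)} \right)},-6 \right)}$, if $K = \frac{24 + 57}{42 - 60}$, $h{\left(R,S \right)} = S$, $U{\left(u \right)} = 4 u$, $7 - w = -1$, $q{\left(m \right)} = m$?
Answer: $-357$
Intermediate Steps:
$w = 8$ ($w = 7 - -1 = 7 + 1 = 8$)
$p{\left(J,d \right)} = 64$ ($p{\left(J,d \right)} = 8^{2} = 64$)
$K = - \frac{9}{2}$ ($K = \frac{81}{-18} = 81 \left(- \frac{1}{18}\right) = - \frac{9}{2} \approx -4.5$)
$\left(K + p{\left(-11,7 \right)}\right) h{\left(U{\left(q{\left(6 \right)} \right)},-6 \right)} = \left(- \frac{9}{2} + 64\right) \left(-6\right) = \frac{119}{2} \left(-6\right) = -357$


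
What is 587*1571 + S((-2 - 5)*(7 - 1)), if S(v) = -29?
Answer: 922148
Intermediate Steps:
587*1571 + S((-2 - 5)*(7 - 1)) = 587*1571 - 29 = 922177 - 29 = 922148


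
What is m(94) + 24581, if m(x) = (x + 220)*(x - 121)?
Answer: 16103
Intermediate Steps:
m(x) = (-121 + x)*(220 + x) (m(x) = (220 + x)*(-121 + x) = (-121 + x)*(220 + x))
m(94) + 24581 = (-26620 + 94**2 + 99*94) + 24581 = (-26620 + 8836 + 9306) + 24581 = -8478 + 24581 = 16103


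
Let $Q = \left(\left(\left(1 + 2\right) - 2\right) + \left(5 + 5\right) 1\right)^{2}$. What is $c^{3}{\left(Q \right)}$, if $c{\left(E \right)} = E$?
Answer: $1771561$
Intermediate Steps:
$Q = 121$ ($Q = \left(\left(3 - 2\right) + 10 \cdot 1\right)^{2} = \left(1 + 10\right)^{2} = 11^{2} = 121$)
$c^{3}{\left(Q \right)} = 121^{3} = 1771561$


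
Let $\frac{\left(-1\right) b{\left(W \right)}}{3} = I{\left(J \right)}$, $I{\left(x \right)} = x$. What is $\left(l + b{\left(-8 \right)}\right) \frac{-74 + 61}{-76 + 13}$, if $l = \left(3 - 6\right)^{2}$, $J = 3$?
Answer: $0$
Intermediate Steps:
$b{\left(W \right)} = -9$ ($b{\left(W \right)} = \left(-3\right) 3 = -9$)
$l = 9$ ($l = \left(-3\right)^{2} = 9$)
$\left(l + b{\left(-8 \right)}\right) \frac{-74 + 61}{-76 + 13} = \left(9 - 9\right) \frac{-74 + 61}{-76 + 13} = 0 \left(- \frac{13}{-63}\right) = 0 \left(\left(-13\right) \left(- \frac{1}{63}\right)\right) = 0 \cdot \frac{13}{63} = 0$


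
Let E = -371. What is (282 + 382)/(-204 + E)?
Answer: -664/575 ≈ -1.1548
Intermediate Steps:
(282 + 382)/(-204 + E) = (282 + 382)/(-204 - 371) = 664/(-575) = 664*(-1/575) = -664/575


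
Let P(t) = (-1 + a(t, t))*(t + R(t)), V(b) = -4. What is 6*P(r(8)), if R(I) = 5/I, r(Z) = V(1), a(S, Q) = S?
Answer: 315/2 ≈ 157.50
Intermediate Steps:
r(Z) = -4
P(t) = (-1 + t)*(t + 5/t)
6*P(r(8)) = 6*(5 + (-4)**2 - 1*(-4) - 5/(-4)) = 6*(5 + 16 + 4 - 5*(-1/4)) = 6*(5 + 16 + 4 + 5/4) = 6*(105/4) = 315/2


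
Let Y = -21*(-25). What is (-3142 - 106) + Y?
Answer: -2723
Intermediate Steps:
Y = 525
(-3142 - 106) + Y = (-3142 - 106) + 525 = -3248 + 525 = -2723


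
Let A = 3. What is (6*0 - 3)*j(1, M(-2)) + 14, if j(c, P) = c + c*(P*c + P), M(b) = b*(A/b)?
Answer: -7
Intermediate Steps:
M(b) = 3 (M(b) = b*(3/b) = 3)
j(c, P) = c + c*(P + P*c)
(6*0 - 3)*j(1, M(-2)) + 14 = (6*0 - 3)*(1*(1 + 3 + 3*1)) + 14 = (0 - 3)*(1*(1 + 3 + 3)) + 14 = -3*7 + 14 = -21 + 14 = -7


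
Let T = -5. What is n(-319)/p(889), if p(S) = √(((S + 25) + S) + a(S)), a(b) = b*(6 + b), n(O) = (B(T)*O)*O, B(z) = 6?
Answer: 305283*√797458/398729 ≈ 683.72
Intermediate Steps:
n(O) = 6*O² (n(O) = (6*O)*O = 6*O²)
p(S) = √(25 + 2*S + S*(6 + S)) (p(S) = √(((S + 25) + S) + S*(6 + S)) = √(((25 + S) + S) + S*(6 + S)) = √((25 + 2*S) + S*(6 + S)) = √(25 + 2*S + S*(6 + S)))
n(-319)/p(889) = (6*(-319)²)/(√(25 + 889² + 8*889)) = (6*101761)/(√(25 + 790321 + 7112)) = 610566/(√797458) = 610566*(√797458/797458) = 305283*√797458/398729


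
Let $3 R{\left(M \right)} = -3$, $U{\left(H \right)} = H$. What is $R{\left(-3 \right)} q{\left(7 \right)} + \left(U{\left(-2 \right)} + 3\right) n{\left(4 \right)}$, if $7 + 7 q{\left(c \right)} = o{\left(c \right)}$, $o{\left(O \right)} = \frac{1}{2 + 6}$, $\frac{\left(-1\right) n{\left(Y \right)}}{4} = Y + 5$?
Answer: $- \frac{1961}{56} \approx -35.018$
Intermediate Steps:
$R{\left(M \right)} = -1$ ($R{\left(M \right)} = \frac{1}{3} \left(-3\right) = -1$)
$n{\left(Y \right)} = -20 - 4 Y$ ($n{\left(Y \right)} = - 4 \left(Y + 5\right) = - 4 \left(5 + Y\right) = -20 - 4 Y$)
$o{\left(O \right)} = \frac{1}{8}$
$q{\left(c \right)} = - \frac{55}{56}$ ($q{\left(c \right)} = -1 + \frac{1}{7} \cdot \frac{1}{8} = -1 + \frac{1}{56} = - \frac{55}{56}$)
$R{\left(-3 \right)} q{\left(7 \right)} + \left(U{\left(-2 \right)} + 3\right) n{\left(4 \right)} = \left(-1\right) \left(- \frac{55}{56}\right) + \left(-2 + 3\right) \left(-20 - 16\right) = \frac{55}{56} + 1 \left(-20 - 16\right) = \frac{55}{56} + 1 \left(-36\right) = \frac{55}{56} - 36 = - \frac{1961}{56}$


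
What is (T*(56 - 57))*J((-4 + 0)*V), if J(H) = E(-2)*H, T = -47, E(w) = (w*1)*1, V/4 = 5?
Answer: 7520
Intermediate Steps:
V = 20 (V = 4*5 = 20)
E(w) = w (E(w) = w*1 = w)
J(H) = -2*H
(T*(56 - 57))*J((-4 + 0)*V) = (-47*(56 - 57))*(-2*(-4 + 0)*20) = (-47*(-1))*(-(-8)*20) = 47*(-2*(-80)) = 47*160 = 7520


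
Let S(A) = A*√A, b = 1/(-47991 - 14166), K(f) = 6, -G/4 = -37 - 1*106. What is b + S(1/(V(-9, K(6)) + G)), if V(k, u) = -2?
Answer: -1/62157 + √570/324900 ≈ 5.7395e-5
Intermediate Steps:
G = 572 (G = -4*(-37 - 1*106) = -4*(-37 - 106) = -4*(-143) = 572)
b = -1/62157 (b = 1/(-62157) = -1/62157 ≈ -1.6088e-5)
S(A) = A^(3/2)
b + S(1/(V(-9, K(6)) + G)) = -1/62157 + (1/(-2 + 572))^(3/2) = -1/62157 + (1/570)^(3/2) = -1/62157 + √570/324900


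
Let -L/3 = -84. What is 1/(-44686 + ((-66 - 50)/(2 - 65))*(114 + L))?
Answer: -21/924254 ≈ -2.2721e-5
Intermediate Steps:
L = 252 (L = -3*(-84) = 252)
1/(-44686 + ((-66 - 50)/(2 - 65))*(114 + L)) = 1/(-44686 + ((-66 - 50)/(2 - 65))*(114 + 252)) = 1/(-44686 - 116/(-63)*366) = 1/(-44686 - 116*(-1/63)*366) = 1/(-44686 + (116/63)*366) = 1/(-44686 + 14152/21) = 1/(-924254/21) = -21/924254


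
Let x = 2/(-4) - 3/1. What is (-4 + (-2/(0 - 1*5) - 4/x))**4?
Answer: 54700816/1500625 ≈ 36.452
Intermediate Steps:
x = -7/2 (x = 2*(-1/4) - 3*1 = -1/2 - 3 = -7/2 ≈ -3.5000)
(-4 + (-2/(0 - 1*5) - 4/x))**4 = (-4 + (-2/(0 - 1*5) - 4/(-7/2)))**4 = (-4 + (-2/(0 - 5) - 4*(-2/7)))**4 = (-4 + (-2/(-5) + 8/7))**4 = (-4 + (-2*(-1/5) + 8/7))**4 = (-4 + (2/5 + 8/7))**4 = (-4 + 54/35)**4 = (-86/35)**4 = 54700816/1500625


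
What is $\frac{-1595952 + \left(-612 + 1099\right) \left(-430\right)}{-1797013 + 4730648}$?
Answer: $- \frac{1805362}{2933635} \approx -0.6154$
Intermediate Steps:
$\frac{-1595952 + \left(-612 + 1099\right) \left(-430\right)}{-1797013 + 4730648} = \frac{-1595952 + 487 \left(-430\right)}{2933635} = \left(-1595952 - 209410\right) \frac{1}{2933635} = \left(-1805362\right) \frac{1}{2933635} = - \frac{1805362}{2933635}$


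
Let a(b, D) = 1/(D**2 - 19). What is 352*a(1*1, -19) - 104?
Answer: -17608/171 ≈ -102.97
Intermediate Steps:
a(b, D) = 1/(-19 + D**2)
352*a(1*1, -19) - 104 = 352/(-19 + (-19)**2) - 104 = 352/(-19 + 361) - 104 = 352/342 - 104 = 352*(1/342) - 104 = 176/171 - 104 = -17608/171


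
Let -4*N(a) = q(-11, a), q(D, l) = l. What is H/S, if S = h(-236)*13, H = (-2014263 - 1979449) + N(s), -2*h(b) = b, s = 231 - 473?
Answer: -7987303/3068 ≈ -2603.4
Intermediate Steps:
s = -242
h(b) = -b/2
N(a) = -a/4
H = -7987303/2 (H = (-2014263 - 1979449) - ¼*(-242) = -3993712 + 121/2 = -7987303/2 ≈ -3.9937e+6)
S = 1534 (S = -½*(-236)*13 = 118*13 = 1534)
H/S = -7987303/2/1534 = -7987303/2*1/1534 = -7987303/3068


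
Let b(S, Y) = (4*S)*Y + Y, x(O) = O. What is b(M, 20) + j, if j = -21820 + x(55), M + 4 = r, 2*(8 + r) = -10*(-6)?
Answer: -20305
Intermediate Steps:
r = 22 (r = -8 + (-10*(-6))/2 = -8 + (½)*60 = -8 + 30 = 22)
M = 18 (M = -4 + 22 = 18)
b(S, Y) = Y + 4*S*Y (b(S, Y) = 4*S*Y + Y = Y + 4*S*Y)
j = -21765 (j = -21820 + 55 = -21765)
b(M, 20) + j = 20*(1 + 4*18) - 21765 = 20*(1 + 72) - 21765 = 20*73 - 21765 = 1460 - 21765 = -20305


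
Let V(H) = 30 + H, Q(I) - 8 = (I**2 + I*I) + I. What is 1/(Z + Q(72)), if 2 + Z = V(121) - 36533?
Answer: -1/25936 ≈ -3.8556e-5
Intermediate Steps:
Q(I) = 8 + I + 2*I**2 (Q(I) = 8 + ((I**2 + I*I) + I) = 8 + ((I**2 + I**2) + I) = 8 + (2*I**2 + I) = 8 + (I + 2*I**2) = 8 + I + 2*I**2)
Z = -36384 (Z = -2 + ((30 + 121) - 36533) = -2 + (151 - 36533) = -2 - 36382 = -36384)
1/(Z + Q(72)) = 1/(-36384 + (8 + 72 + 2*72**2)) = 1/(-36384 + (8 + 72 + 2*5184)) = 1/(-36384 + (8 + 72 + 10368)) = 1/(-36384 + 10448) = 1/(-25936) = -1/25936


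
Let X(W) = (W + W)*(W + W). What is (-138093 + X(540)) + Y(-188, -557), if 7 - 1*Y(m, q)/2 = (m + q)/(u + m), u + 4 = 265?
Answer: 75068923/73 ≈ 1.0283e+6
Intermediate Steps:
u = 261 (u = -4 + 265 = 261)
X(W) = 4*W**2 (X(W) = (2*W)*(2*W) = 4*W**2)
Y(m, q) = 14 - 2*(m + q)/(261 + m)
(-138093 + X(540)) + Y(-188, -557) = (-138093 + 4*540**2) + 2*(1827 - 1*(-557) + 6*(-188))/(261 - 188) = (-138093 + 4*291600) + 2*(1827 + 557 - 1128)/73 = (-138093 + 1166400) + 2*(1/73)*1256 = 1028307 + 2512/73 = 75068923/73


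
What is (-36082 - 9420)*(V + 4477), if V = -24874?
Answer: 928104294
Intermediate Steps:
(-36082 - 9420)*(V + 4477) = (-36082 - 9420)*(-24874 + 4477) = -45502*(-20397) = 928104294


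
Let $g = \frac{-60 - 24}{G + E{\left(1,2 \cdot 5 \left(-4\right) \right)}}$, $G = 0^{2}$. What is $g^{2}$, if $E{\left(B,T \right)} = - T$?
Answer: $\frac{441}{100} \approx 4.41$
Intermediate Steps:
$G = 0$
$g = - \frac{21}{10}$ ($g = \frac{-60 - 24}{0 - 2 \cdot 5 \left(-4\right)} = - \frac{84}{0 - 10 \left(-4\right)} = - \frac{84}{0 - -40} = - \frac{84}{0 + 40} = - \frac{84}{40} = \left(-84\right) \frac{1}{40} = - \frac{21}{10} \approx -2.1$)
$g^{2} = \left(- \frac{21}{10}\right)^{2} = \frac{441}{100}$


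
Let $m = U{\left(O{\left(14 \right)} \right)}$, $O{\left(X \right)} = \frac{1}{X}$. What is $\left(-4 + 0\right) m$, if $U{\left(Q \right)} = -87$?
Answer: $348$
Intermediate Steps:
$m = -87$
$\left(-4 + 0\right) m = \left(-4 + 0\right) \left(-87\right) = \left(-4\right) \left(-87\right) = 348$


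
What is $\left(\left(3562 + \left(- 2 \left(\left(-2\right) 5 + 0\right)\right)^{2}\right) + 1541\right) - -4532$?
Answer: $10035$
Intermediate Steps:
$\left(\left(3562 + \left(- 2 \left(\left(-2\right) 5 + 0\right)\right)^{2}\right) + 1541\right) - -4532 = \left(\left(3562 + \left(- 2 \left(-10 + 0\right)\right)^{2}\right) + 1541\right) + 4532 = \left(\left(3562 + \left(\left(-2\right) \left(-10\right)\right)^{2}\right) + 1541\right) + 4532 = \left(\left(3562 + 20^{2}\right) + 1541\right) + 4532 = \left(\left(3562 + 400\right) + 1541\right) + 4532 = \left(3962 + 1541\right) + 4532 = 5503 + 4532 = 10035$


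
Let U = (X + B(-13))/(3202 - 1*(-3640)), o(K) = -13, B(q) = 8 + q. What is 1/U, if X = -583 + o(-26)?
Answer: -6842/601 ≈ -11.384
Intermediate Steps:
X = -596 (X = -583 - 13 = -596)
U = -601/6842 (U = (-596 + (8 - 13))/(3202 - 1*(-3640)) = (-596 - 5)/(3202 + 3640) = -601/6842 ≈ -0.087840)
1/U = 1/(-601/6842) = -6842/601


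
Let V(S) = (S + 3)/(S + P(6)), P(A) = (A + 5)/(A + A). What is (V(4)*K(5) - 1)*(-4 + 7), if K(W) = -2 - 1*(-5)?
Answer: 579/59 ≈ 9.8136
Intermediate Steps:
P(A) = (5 + A)/(2*A) (P(A) = (5 + A)/((2*A)) = (5 + A)*(1/(2*A)) = (5 + A)/(2*A))
K(W) = 3 (K(W) = -2 + 5 = 3)
V(S) = (3 + S)/(11/12 + S) (V(S) = (S + 3)/(S + (½)*(5 + 6)/6) = (3 + S)/(S + (½)*(⅙)*11) = (3 + S)/(S + 11/12) = (3 + S)/(11/12 + S))
(V(4)*K(5) - 1)*(-4 + 7) = ((12*(3 + 4)/(11 + 12*4))*3 - 1)*(-4 + 7) = ((12*7/(11 + 48))*3 - 1)*3 = ((12*7/59)*3 - 1)*3 = ((12*(1/59)*7)*3 - 1)*3 = ((84/59)*3 - 1)*3 = (252/59 - 1)*3 = (193/59)*3 = 579/59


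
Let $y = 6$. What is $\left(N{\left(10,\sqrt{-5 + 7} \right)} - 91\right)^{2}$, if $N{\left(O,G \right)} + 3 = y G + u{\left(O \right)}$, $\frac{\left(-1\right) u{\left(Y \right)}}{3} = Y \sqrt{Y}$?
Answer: $4 \left(47 - 3 \sqrt{2} + 15 \sqrt{10}\right)^{2} \approx 32538.0$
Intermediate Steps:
$u{\left(Y \right)} = - 3 Y^{\frac{3}{2}}$ ($u{\left(Y \right)} = - 3 Y \sqrt{Y} = - 3 Y^{\frac{3}{2}}$)
$N{\left(O,G \right)} = -3 - 3 O^{\frac{3}{2}} + 6 G$ ($N{\left(O,G \right)} = -3 + \left(6 G - 3 O^{\frac{3}{2}}\right) = -3 + \left(- 3 O^{\frac{3}{2}} + 6 G\right) = -3 - 3 O^{\frac{3}{2}} + 6 G$)
$\left(N{\left(10,\sqrt{-5 + 7} \right)} - 91\right)^{2} = \left(\left(-3 - 3 \cdot 10^{\frac{3}{2}} + 6 \sqrt{-5 + 7}\right) - 91\right)^{2} = \left(\left(-3 - 3 \cdot 10 \sqrt{10} + 6 \sqrt{2}\right) - 91\right)^{2} = \left(\left(-3 - 30 \sqrt{10} + 6 \sqrt{2}\right) - 91\right)^{2} = \left(-94 - 30 \sqrt{10} + 6 \sqrt{2}\right)^{2}$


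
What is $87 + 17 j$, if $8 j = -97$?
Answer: $- \frac{953}{8} \approx -119.13$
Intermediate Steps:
$j = - \frac{97}{8}$ ($j = \frac{1}{8} \left(-97\right) = - \frac{97}{8} \approx -12.125$)
$87 + 17 j = 87 + 17 \left(- \frac{97}{8}\right) = 87 - \frac{1649}{8} = - \frac{953}{8}$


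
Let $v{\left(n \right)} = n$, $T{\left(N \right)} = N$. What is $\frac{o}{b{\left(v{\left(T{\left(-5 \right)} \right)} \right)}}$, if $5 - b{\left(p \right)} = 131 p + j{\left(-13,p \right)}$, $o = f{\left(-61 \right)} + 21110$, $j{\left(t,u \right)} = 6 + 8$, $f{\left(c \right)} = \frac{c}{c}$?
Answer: $\frac{21111}{646} \approx 32.68$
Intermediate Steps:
$f{\left(c \right)} = 1$
$j{\left(t,u \right)} = 14$
$o = 21111$ ($o = 1 + 21110 = 21111$)
$b{\left(p \right)} = -9 - 131 p$ ($b{\left(p \right)} = 5 - \left(131 p + 14\right) = 5 - \left(14 + 131 p\right) = -9 - 131 p$)
$\frac{o}{b{\left(v{\left(T{\left(-5 \right)} \right)} \right)}} = \frac{21111}{-9 - -655} = \frac{21111}{-9 + 655} = \frac{21111}{646}$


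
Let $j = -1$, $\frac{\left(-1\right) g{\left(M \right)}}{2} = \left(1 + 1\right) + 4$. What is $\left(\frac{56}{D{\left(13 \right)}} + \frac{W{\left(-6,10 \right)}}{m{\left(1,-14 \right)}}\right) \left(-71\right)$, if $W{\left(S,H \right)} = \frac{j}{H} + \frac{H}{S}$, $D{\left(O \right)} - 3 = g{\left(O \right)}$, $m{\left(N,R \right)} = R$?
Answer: $\frac{545351}{1260} \approx 432.82$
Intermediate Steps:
$g{\left(M \right)} = -12$ ($g{\left(M \right)} = - 2 \left(\left(1 + 1\right) + 4\right) = - 2 \left(2 + 4\right) = \left(-2\right) 6 = -12$)
$D{\left(O \right)} = -9$ ($D{\left(O \right)} = 3 - 12 = -9$)
$W{\left(S,H \right)} = - \frac{1}{H} + \frac{H}{S}$
$\left(\frac{56}{D{\left(13 \right)}} + \frac{W{\left(-6,10 \right)}}{m{\left(1,-14 \right)}}\right) \left(-71\right) = \left(\frac{56}{-9} + \frac{- \frac{1}{10} + \frac{10}{-6}}{-14}\right) \left(-71\right) = \left(56 \left(- \frac{1}{9}\right) + \left(\left(-1\right) \frac{1}{10} + 10 \left(- \frac{1}{6}\right)\right) \left(- \frac{1}{14}\right)\right) \left(-71\right) = \left(- \frac{56}{9} + \left(- \frac{1}{10} - \frac{5}{3}\right) \left(- \frac{1}{14}\right)\right) \left(-71\right) = \left(- \frac{56}{9} - - \frac{53}{420}\right) \left(-71\right) = \left(- \frac{56}{9} + \frac{53}{420}\right) \left(-71\right) = \left(- \frac{7681}{1260}\right) \left(-71\right) = \frac{545351}{1260}$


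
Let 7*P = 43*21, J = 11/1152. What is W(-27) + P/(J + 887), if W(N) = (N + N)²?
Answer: 2979819468/1021835 ≈ 2916.1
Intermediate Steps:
J = 11/1152 (J = 11*(1/1152) = 11/1152 ≈ 0.0095486)
P = 129 (P = (43*21)/7 = (⅐)*903 = 129)
W(N) = 4*N² (W(N) = (2*N)² = 4*N²)
W(-27) + P/(J + 887) = 4*(-27)² + 129/(11/1152 + 887) = 4*729 + 129/(1021835/1152) = 2916 + 129*(1152/1021835) = 2916 + 148608/1021835 = 2979819468/1021835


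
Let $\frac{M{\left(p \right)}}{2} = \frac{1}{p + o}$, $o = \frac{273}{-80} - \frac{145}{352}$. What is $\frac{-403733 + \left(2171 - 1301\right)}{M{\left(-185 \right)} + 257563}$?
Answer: $- \frac{133883863653}{85596165833} \approx -1.5641$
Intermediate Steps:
$o = - \frac{6731}{1760}$ ($o = 273 \left(- \frac{1}{80}\right) - \frac{145}{352} = - \frac{273}{80} - \frac{145}{352} = - \frac{6731}{1760} \approx -3.8244$)
$M{\left(p \right)} = \frac{2}{- \frac{6731}{1760} + p}$ ($M{\left(p \right)} = \frac{2}{p - \frac{6731}{1760}} = \frac{2}{- \frac{6731}{1760} + p}$)
$\frac{-403733 + \left(2171 - 1301\right)}{M{\left(-185 \right)} + 257563} = \frac{-403733 + \left(2171 - 1301\right)}{\frac{3520}{-6731 + 1760 \left(-185\right)} + 257563} = \frac{-403733 + 870}{\frac{3520}{-6731 - 325600} + 257563} = - \frac{402863}{\frac{3520}{-332331} + 257563} = - \frac{402863}{3520 \left(- \frac{1}{332331}\right) + 257563} = - \frac{402863}{- \frac{3520}{332331} + 257563} = - \frac{402863}{\frac{85596165833}{332331}} = \left(-402863\right) \frac{332331}{85596165833} = - \frac{133883863653}{85596165833}$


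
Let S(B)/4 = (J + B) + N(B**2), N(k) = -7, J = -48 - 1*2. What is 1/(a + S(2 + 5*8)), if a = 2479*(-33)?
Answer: -1/81867 ≈ -1.2215e-5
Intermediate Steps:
J = -50 (J = -48 - 2 = -50)
a = -81807
S(B) = -228 + 4*B (S(B) = 4*((-50 + B) - 7) = 4*(-57 + B) = -228 + 4*B)
1/(a + S(2 + 5*8)) = 1/(-81807 + (-228 + 4*(2 + 5*8))) = 1/(-81807 + (-228 + 4*(2 + 40))) = 1/(-81807 + (-228 + 4*42)) = 1/(-81807 + (-228 + 168)) = 1/(-81807 - 60) = 1/(-81867) = -1/81867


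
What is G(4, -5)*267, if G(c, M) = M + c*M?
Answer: -6675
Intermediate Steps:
G(c, M) = M + M*c
G(4, -5)*267 = -5*(1 + 4)*267 = -5*5*267 = -25*267 = -6675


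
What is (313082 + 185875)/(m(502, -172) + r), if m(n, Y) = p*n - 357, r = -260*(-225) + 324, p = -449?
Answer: -498957/166931 ≈ -2.9890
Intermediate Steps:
r = 58824 (r = 58500 + 324 = 58824)
m(n, Y) = -357 - 449*n (m(n, Y) = -449*n - 357 = -357 - 449*n)
(313082 + 185875)/(m(502, -172) + r) = (313082 + 185875)/((-357 - 449*502) + 58824) = 498957/((-357 - 225398) + 58824) = 498957/(-225755 + 58824) = 498957/(-166931) = 498957*(-1/166931) = -498957/166931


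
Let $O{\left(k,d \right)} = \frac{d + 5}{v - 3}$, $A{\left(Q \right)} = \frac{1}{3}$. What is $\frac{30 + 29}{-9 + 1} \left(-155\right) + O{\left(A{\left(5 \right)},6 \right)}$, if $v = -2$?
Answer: $\frac{45637}{40} \approx 1140.9$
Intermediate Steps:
$A{\left(Q \right)} = \frac{1}{3}$
$O{\left(k,d \right)} = -1 - \frac{d}{5}$ ($O{\left(k,d \right)} = \frac{d + 5}{-2 - 3} = \frac{5 + d}{-5} = \left(5 + d\right) \left(- \frac{1}{5}\right) = -1 - \frac{d}{5}$)
$\frac{30 + 29}{-9 + 1} \left(-155\right) + O{\left(A{\left(5 \right)},6 \right)} = \frac{30 + 29}{-9 + 1} \left(-155\right) - \frac{11}{5} = \frac{59}{-8} \left(-155\right) - \frac{11}{5} = 59 \left(- \frac{1}{8}\right) \left(-155\right) - \frac{11}{5} = \left(- \frac{59}{8}\right) \left(-155\right) - \frac{11}{5} = \frac{9145}{8} - \frac{11}{5} = \frac{45637}{40}$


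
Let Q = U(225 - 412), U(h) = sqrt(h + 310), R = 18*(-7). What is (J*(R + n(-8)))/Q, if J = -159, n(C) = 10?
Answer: 6148*sqrt(123)/41 ≈ 1663.0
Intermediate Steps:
R = -126
U(h) = sqrt(310 + h)
Q = sqrt(123) (Q = sqrt(310 + (225 - 412)) = sqrt(310 - 187) = sqrt(123) ≈ 11.091)
(J*(R + n(-8)))/Q = (-159*(-126 + 10))/(sqrt(123)) = (-159*(-116))*(sqrt(123)/123) = 18444*(sqrt(123)/123) = 6148*sqrt(123)/41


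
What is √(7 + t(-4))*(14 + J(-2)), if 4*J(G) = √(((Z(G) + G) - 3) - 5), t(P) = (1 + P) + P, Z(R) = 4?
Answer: 0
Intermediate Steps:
t(P) = 1 + 2*P
J(G) = √(-4 + G)/4 (J(G) = √(((4 + G) - 3) - 5)/4 = √((1 + G) - 5)/4 = √(-4 + G)/4)
√(7 + t(-4))*(14 + J(-2)) = √(7 + (1 + 2*(-4)))*(14 + √(-4 - 2)/4) = √(7 + (1 - 8))*(14 + √(-6)/4) = √(7 - 7)*(14 + (I*√6)/4) = √0*(14 + I*√6/4) = 0*(14 + I*√6/4) = 0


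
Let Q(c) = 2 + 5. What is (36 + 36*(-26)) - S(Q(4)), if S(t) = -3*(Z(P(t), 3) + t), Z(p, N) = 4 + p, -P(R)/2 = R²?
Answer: -1161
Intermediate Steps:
P(R) = -2*R²
Q(c) = 7
S(t) = -12 - 3*t + 6*t² (S(t) = -3*((4 - 2*t²) + t) = -3*(4 + t - 2*t²) = -12 - 3*t + 6*t²)
(36 + 36*(-26)) - S(Q(4)) = (36 + 36*(-26)) - (-12 - 3*7 + 6*7²) = (36 - 936) - (-12 - 21 + 6*49) = -900 - (-12 - 21 + 294) = -900 - 1*261 = -900 - 261 = -1161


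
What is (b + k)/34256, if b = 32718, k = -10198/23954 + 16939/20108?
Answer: 7879691324199/8249992924096 ≈ 0.95512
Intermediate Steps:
k = 100347711/240833516 (k = -10198*1/23954 + 16939*(1/20108) = -5099/11977 + 16939/20108 = 100347711/240833516 ≈ 0.41667)
(b + k)/34256 = (32718 + 100347711/240833516)/34256 = (7879691324199/240833516)*(1/34256) = 7879691324199/8249992924096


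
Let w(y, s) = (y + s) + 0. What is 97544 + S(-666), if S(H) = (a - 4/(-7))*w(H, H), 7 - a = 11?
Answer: 714776/7 ≈ 1.0211e+5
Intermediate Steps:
a = -4 (a = 7 - 1*11 = 7 - 11 = -4)
w(y, s) = s + y (w(y, s) = (s + y) + 0 = s + y)
S(H) = -48*H/7 (S(H) = (-4 - 4/(-7))*(H + H) = (-4 - 4*(-1/7))*(2*H) = (-4 + 4/7)*(2*H) = -48*H/7)
97544 + S(-666) = 97544 - 48/7*(-666) = 97544 + 31968/7 = 714776/7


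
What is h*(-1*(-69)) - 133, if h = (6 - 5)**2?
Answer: -64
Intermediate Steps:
h = 1 (h = 1**2 = 1)
h*(-1*(-69)) - 133 = 1*(-1*(-69)) - 133 = 1*69 - 133 = 69 - 133 = -64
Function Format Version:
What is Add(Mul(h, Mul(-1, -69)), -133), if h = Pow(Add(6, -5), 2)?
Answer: -64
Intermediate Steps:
h = 1 (h = Pow(1, 2) = 1)
Add(Mul(h, Mul(-1, -69)), -133) = Add(Mul(1, Mul(-1, -69)), -133) = Add(Mul(1, 69), -133) = Add(69, -133) = -64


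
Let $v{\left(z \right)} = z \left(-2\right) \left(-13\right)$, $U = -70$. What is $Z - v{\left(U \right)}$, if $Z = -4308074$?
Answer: $-4306254$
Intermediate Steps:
$v{\left(z \right)} = 26 z$ ($v{\left(z \right)} = - 2 z \left(-13\right) = 26 z$)
$Z - v{\left(U \right)} = -4308074 - 26 \left(-70\right) = -4308074 - -1820 = -4308074 + 1820 = -4306254$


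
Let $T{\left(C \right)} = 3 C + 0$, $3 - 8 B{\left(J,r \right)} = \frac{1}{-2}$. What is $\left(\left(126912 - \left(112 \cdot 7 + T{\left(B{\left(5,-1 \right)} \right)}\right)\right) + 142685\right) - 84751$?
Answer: $\frac{2944971}{16} \approx 1.8406 \cdot 10^{5}$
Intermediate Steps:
$B{\left(J,r \right)} = \frac{7}{16}$ ($B{\left(J,r \right)} = \frac{3}{8} - \frac{1}{8 \left(-2\right)} = \frac{3}{8} - - \frac{1}{16} = \frac{3}{8} + \frac{1}{16} = \frac{7}{16}$)
$T{\left(C \right)} = 3 C$
$\left(\left(126912 - \left(112 \cdot 7 + T{\left(B{\left(5,-1 \right)} \right)}\right)\right) + 142685\right) - 84751 = \left(\left(126912 - \left(112 \cdot 7 + 3 \cdot \frac{7}{16}\right)\right) + 142685\right) - 84751 = \left(\left(126912 - \left(784 + \frac{21}{16}\right)\right) + 142685\right) - 84751 = \left(\left(126912 - \frac{12565}{16}\right) + 142685\right) - 84751 = \left(\frac{2018027}{16} + 142685\right) - 84751 = \frac{4300987}{16} - 84751 = \frac{2944971}{16}$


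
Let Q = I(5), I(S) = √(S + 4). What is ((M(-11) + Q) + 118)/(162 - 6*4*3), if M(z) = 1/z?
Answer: 133/99 ≈ 1.3434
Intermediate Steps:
I(S) = √(4 + S)
Q = 3 (Q = √(4 + 5) = √9 = 3)
((M(-11) + Q) + 118)/(162 - 6*4*3) = ((1/(-11) + 3) + 118)/(162 - 6*4*3) = ((-1/11 + 3) + 118)/(162 - 24*3) = (32/11 + 118)/(162 - 72) = (1330/11)/90 = (1330/11)*(1/90) = 133/99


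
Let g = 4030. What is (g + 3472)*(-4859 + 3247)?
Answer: -12093224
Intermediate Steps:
(g + 3472)*(-4859 + 3247) = (4030 + 3472)*(-4859 + 3247) = 7502*(-1612) = -12093224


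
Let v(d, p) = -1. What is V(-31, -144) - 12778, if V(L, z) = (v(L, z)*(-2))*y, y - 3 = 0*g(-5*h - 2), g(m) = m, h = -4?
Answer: -12772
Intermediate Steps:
y = 3 (y = 3 + 0*(-5*(-4) - 2) = 3 + 0*(20 - 2) = 3 + 0*18 = 3 + 0 = 3)
V(L, z) = 6 (V(L, z) = -1*(-2)*3 = 2*3 = 6)
V(-31, -144) - 12778 = 6 - 12778 = -12772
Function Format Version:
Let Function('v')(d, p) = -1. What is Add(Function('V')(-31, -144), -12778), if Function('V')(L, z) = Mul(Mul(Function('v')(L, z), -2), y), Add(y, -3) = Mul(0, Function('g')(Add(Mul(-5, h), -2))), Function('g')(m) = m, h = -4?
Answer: -12772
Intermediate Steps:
y = 3 (y = Add(3, Mul(0, Add(Mul(-5, -4), -2))) = Add(3, Mul(0, Add(20, -2))) = Add(3, Mul(0, 18)) = Add(3, 0) = 3)
Function('V')(L, z) = 6 (Function('V')(L, z) = Mul(Mul(-1, -2), 3) = Mul(2, 3) = 6)
Add(Function('V')(-31, -144), -12778) = Add(6, -12778) = -12772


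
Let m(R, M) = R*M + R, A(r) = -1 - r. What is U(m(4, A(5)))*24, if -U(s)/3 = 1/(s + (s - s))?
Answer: 18/5 ≈ 3.6000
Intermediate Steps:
m(R, M) = R + M*R (m(R, M) = M*R + R = R + M*R)
U(s) = -3/s (U(s) = -3/(s + (s - s)) = -3/(s + 0) = -3/s)
U(m(4, A(5)))*24 = -3*1/(4*(1 + (-1 - 1*5)))*24 = -3*1/(4*(1 + (-1 - 5)))*24 = -3*1/(4*(1 - 6))*24 = -3/(4*(-5))*24 = -3/(-20)*24 = -3*(-1/20)*24 = (3/20)*24 = 18/5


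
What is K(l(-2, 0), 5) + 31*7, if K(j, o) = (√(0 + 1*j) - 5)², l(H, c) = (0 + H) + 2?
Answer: 242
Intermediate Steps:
l(H, c) = 2 + H (l(H, c) = H + 2 = 2 + H)
K(j, o) = (-5 + √j)² (K(j, o) = (√(0 + j) - 5)² = (√j - 5)² = (-5 + √j)²)
K(l(-2, 0), 5) + 31*7 = (-5 + √(2 - 2))² + 31*7 = (-5 + √0)² + 217 = (-5 + 0)² + 217 = (-5)² + 217 = 25 + 217 = 242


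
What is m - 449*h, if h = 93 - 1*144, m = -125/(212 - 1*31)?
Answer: 4144594/181 ≈ 22898.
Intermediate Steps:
m = -125/181 (m = -125/(212 - 31) = -125/181 ≈ -0.69061)
h = -51 (h = 93 - 144 = -51)
m - 449*h = -125/181 - 449*(-51) = -125/181 + 22899 = 4144594/181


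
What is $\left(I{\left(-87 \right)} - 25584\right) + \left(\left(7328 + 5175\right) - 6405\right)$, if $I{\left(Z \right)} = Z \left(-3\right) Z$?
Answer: $-42193$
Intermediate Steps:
$I{\left(Z \right)} = - 3 Z^{2}$ ($I{\left(Z \right)} = - 3 Z Z = - 3 Z^{2}$)
$\left(I{\left(-87 \right)} - 25584\right) + \left(\left(7328 + 5175\right) - 6405\right) = \left(- 3 \left(-87\right)^{2} - 25584\right) + \left(\left(7328 + 5175\right) - 6405\right) = \left(\left(-3\right) 7569 - 25584\right) + \left(12503 - 6405\right) = \left(-22707 - 25584\right) + 6098 = -48291 + 6098 = -42193$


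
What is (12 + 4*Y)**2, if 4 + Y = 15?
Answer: 3136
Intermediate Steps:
Y = 11 (Y = -4 + 15 = 11)
(12 + 4*Y)**2 = (12 + 4*11)**2 = (12 + 44)**2 = 56**2 = 3136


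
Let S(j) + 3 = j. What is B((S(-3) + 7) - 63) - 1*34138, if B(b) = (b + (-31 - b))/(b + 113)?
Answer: -1741069/51 ≈ -34139.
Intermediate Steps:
S(j) = -3 + j
B(b) = -31/(113 + b)
B((S(-3) + 7) - 63) - 1*34138 = -31/(113 + (((-3 - 3) + 7) - 63)) - 1*34138 = -31/(113 + ((-6 + 7) - 63)) - 34138 = -31/(113 + (1 - 63)) - 34138 = -31/(113 - 62) - 34138 = -31/51 - 34138 = -1741069/51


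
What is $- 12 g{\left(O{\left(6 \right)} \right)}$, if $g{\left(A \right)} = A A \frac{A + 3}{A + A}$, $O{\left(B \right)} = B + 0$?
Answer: $-324$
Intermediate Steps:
$O{\left(B \right)} = B$
$g{\left(A \right)} = \frac{A \left(3 + A\right)}{2}$ ($g{\left(A \right)} = A^{2} \frac{3 + A}{2 A} = \frac{A \left(3 + A\right)}{2}$)
$- 12 g{\left(O{\left(6 \right)} \right)} = - 12 \cdot \frac{1}{2} \cdot 6 \left(3 + 6\right) = - 12 \cdot \frac{1}{2} \cdot 6 \cdot 9 = \left(-12\right) 27 = -324$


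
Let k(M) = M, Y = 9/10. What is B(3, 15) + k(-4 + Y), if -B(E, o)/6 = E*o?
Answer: -2731/10 ≈ -273.10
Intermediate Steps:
Y = 9/10 (Y = 9*(⅒) = 9/10 ≈ 0.90000)
B(E, o) = -6*E*o
B(3, 15) + k(-4 + Y) = -6*3*15 + (-4 + 9/10) = -270 - 31/10 = -2731/10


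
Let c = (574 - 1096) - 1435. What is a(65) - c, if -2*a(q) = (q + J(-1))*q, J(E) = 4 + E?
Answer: -253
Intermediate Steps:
c = -1957 (c = -522 - 1435 = -1957)
a(q) = -q*(3 + q)/2 (a(q) = -(q + (4 - 1))*q/2 = -(q + 3)*q/2 = -(3 + q)*q/2 = -q*(3 + q)/2)
a(65) - c = -1/2*65*(3 + 65) - 1*(-1957) = -1/2*65*68 + 1957 = -2210 + 1957 = -253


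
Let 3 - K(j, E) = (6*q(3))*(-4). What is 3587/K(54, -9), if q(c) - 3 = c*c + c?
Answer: 3587/363 ≈ 9.8815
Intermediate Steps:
q(c) = 3 + c + c**2 (q(c) = 3 + (c*c + c) = 3 + (c**2 + c) = 3 + (c + c**2) = 3 + c + c**2)
K(j, E) = 363 (K(j, E) = 3 - 6*(3 + 3 + 3**2)*(-4) = 3 - 6*(3 + 3 + 9)*(-4) = 3 - 6*15*(-4) = 3 - 90*(-4) = 3 - 1*(-360) = 3 + 360 = 363)
3587/K(54, -9) = 3587/363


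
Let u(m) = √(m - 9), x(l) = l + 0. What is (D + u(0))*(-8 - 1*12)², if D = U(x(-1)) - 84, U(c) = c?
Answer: -34000 + 1200*I ≈ -34000.0 + 1200.0*I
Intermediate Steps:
x(l) = l
u(m) = √(-9 + m)
D = -85 (D = -1 - 84 = -85)
(D + u(0))*(-8 - 1*12)² = (-85 + √(-9 + 0))*(-8 - 1*12)² = (-85 + √(-9))*(-8 - 12)² = (-85 + 3*I)*(-20)² = (-85 + 3*I)*400 = -34000 + 1200*I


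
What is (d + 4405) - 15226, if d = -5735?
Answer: -16556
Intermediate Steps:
(d + 4405) - 15226 = (-5735 + 4405) - 15226 = -1330 - 15226 = -16556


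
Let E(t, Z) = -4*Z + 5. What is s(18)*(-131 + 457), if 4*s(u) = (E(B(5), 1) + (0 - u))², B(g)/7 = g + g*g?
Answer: 47107/2 ≈ 23554.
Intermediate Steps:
B(g) = 7*g + 7*g² (B(g) = 7*(g + g*g) = 7*(g + g²) = 7*g + 7*g²)
E(t, Z) = 5 - 4*Z
s(u) = (1 - u)²/4 (s(u) = ((5 - 4*1) + (0 - u))²/4 = ((5 - 4) - u)²/4 = (1 - u)²/4)
s(18)*(-131 + 457) = ((-1 + 18)²/4)*(-131 + 457) = ((¼)*17²)*326 = ((¼)*289)*326 = (289/4)*326 = 47107/2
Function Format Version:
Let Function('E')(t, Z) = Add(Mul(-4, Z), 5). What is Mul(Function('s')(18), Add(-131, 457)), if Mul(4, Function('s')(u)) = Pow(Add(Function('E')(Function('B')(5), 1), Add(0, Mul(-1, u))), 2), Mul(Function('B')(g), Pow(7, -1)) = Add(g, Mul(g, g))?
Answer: Rational(47107, 2) ≈ 23554.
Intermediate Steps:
Function('B')(g) = Add(Mul(7, g), Mul(7, Pow(g, 2))) (Function('B')(g) = Mul(7, Add(g, Mul(g, g))) = Mul(7, Add(g, Pow(g, 2))) = Add(Mul(7, g), Mul(7, Pow(g, 2))))
Function('E')(t, Z) = Add(5, Mul(-4, Z))
Function('s')(u) = Mul(Rational(1, 4), Pow(Add(1, Mul(-1, u)), 2)) (Function('s')(u) = Mul(Rational(1, 4), Pow(Add(Add(5, Mul(-4, 1)), Add(0, Mul(-1, u))), 2)) = Mul(Rational(1, 4), Pow(Add(Add(5, -4), Mul(-1, u)), 2)) = Mul(Rational(1, 4), Pow(Add(1, Mul(-1, u)), 2)))
Mul(Function('s')(18), Add(-131, 457)) = Mul(Mul(Rational(1, 4), Pow(Add(-1, 18), 2)), Add(-131, 457)) = Mul(Mul(Rational(1, 4), Pow(17, 2)), 326) = Mul(Mul(Rational(1, 4), 289), 326) = Mul(Rational(289, 4), 326) = Rational(47107, 2)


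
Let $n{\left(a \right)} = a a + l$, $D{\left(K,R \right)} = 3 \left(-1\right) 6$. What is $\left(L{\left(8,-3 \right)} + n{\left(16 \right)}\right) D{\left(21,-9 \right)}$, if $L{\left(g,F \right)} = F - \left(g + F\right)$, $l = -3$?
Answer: $-4410$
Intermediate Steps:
$D{\left(K,R \right)} = -18$ ($D{\left(K,R \right)} = \left(-3\right) 6 = -18$)
$L{\left(g,F \right)} = - g$ ($L{\left(g,F \right)} = F - \left(F + g\right) = - g$)
$n{\left(a \right)} = -3 + a^{2}$ ($n{\left(a \right)} = a a - 3 = a^{2} - 3 = -3 + a^{2}$)
$\left(L{\left(8,-3 \right)} + n{\left(16 \right)}\right) D{\left(21,-9 \right)} = \left(\left(-1\right) 8 - \left(3 - 16^{2}\right)\right) \left(-18\right) = \left(-8 + \left(-3 + 256\right)\right) \left(-18\right) = \left(-8 + 253\right) \left(-18\right) = 245 \left(-18\right) = -4410$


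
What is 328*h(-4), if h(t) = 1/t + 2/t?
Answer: -246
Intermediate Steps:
h(t) = 3/t (h(t) = 1/t + 2/t = 3/t)
328*h(-4) = 328*(3/(-4)) = 328*(3*(-¼)) = 328*(-¾) = -246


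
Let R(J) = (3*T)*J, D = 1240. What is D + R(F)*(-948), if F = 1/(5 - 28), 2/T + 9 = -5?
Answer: 196796/161 ≈ 1222.3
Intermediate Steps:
T = -⅐ (T = 2/(-9 - 5) = 2/(-14) = 2*(-1/14) = -⅐ ≈ -0.14286)
F = -1/23 (F = 1/(-23) = -1/23 ≈ -0.043478)
R(J) = -3*J/7 (R(J) = (3*(-⅐))*J = -3*J/7)
D + R(F)*(-948) = 1240 - 3/7*(-1/23)*(-948) = 1240 + (3/161)*(-948) = 1240 - 2844/161 = 196796/161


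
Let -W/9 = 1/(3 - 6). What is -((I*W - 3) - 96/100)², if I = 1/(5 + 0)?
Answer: -7056/625 ≈ -11.290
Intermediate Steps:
I = ⅕ (I = 1/5 = ⅕ ≈ 0.20000)
W = 3 (W = -9/(3 - 6) = -9/(-3) = -9*(-⅓) = 3)
-((I*W - 3) - 96/100)² = -(((⅕)*3 - 3) - 96/100)² = -((⅗ - 3) - 96*1/100)² = -(-12/5 - 24/25)² = -(-84/25)² = -1*7056/625 = -7056/625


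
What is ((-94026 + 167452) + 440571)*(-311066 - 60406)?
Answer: -190935493584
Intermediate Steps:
((-94026 + 167452) + 440571)*(-311066 - 60406) = (73426 + 440571)*(-371472) = 513997*(-371472) = -190935493584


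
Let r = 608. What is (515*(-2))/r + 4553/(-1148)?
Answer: -493833/87248 ≈ -5.6601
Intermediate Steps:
(515*(-2))/r + 4553/(-1148) = (515*(-2))/608 + 4553/(-1148) = -1030*1/608 + 4553*(-1/1148) = -515/304 - 4553/1148 = -493833/87248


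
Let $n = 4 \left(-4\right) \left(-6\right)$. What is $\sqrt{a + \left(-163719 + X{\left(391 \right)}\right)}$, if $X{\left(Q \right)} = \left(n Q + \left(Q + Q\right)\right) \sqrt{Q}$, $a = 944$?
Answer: $\sqrt{-162775 + 38318 \sqrt{391}} \approx 771.31$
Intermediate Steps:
$n = 96$ ($n = \left(-16\right) \left(-6\right) = 96$)
$X{\left(Q \right)} = 98 Q^{\frac{3}{2}}$ ($X{\left(Q \right)} = \left(96 Q + \left(Q + Q\right)\right) \sqrt{Q} = \left(96 Q + 2 Q\right) \sqrt{Q} = 98 Q \sqrt{Q} = 98 Q^{\frac{3}{2}}$)
$\sqrt{a + \left(-163719 + X{\left(391 \right)}\right)} = \sqrt{944 - \left(163719 - 98 \cdot 391^{\frac{3}{2}}\right)} = \sqrt{944 - \left(163719 - 98 \cdot 391 \sqrt{391}\right)} = \sqrt{944 - \left(163719 - 38318 \sqrt{391}\right)} = \sqrt{-162775 + 38318 \sqrt{391}}$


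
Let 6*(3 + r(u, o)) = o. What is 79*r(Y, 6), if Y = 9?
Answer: -158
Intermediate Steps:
r(u, o) = -3 + o/6
79*r(Y, 6) = 79*(-3 + (⅙)*6) = 79*(-3 + 1) = 79*(-2) = -158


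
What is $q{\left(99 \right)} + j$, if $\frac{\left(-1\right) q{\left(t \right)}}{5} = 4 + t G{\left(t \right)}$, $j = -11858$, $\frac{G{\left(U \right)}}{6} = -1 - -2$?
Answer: $-14848$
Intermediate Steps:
$G{\left(U \right)} = 6$ ($G{\left(U \right)} = 6 \left(-1 - -2\right) = 6 \left(-1 + 2\right) = 6 \cdot 1 = 6$)
$q{\left(t \right)} = -20 - 30 t$ ($q{\left(t \right)} = - 5 \left(4 + t 6\right) = - 5 \left(4 + 6 t\right) = -20 - 30 t$)
$q{\left(99 \right)} + j = \left(-20 - 2970\right) - 11858 = -2990 - 11858 = -14848$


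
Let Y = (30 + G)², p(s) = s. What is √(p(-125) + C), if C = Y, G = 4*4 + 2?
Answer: √2179 ≈ 46.680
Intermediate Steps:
G = 18 (G = 16 + 2 = 18)
Y = 2304 (Y = (30 + 18)² = 48² = 2304)
C = 2304
√(p(-125) + C) = √(-125 + 2304) = √2179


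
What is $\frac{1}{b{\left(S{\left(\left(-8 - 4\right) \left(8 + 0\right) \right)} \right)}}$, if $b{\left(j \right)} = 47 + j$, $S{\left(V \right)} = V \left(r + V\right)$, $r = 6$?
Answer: $\frac{1}{8687} \approx 0.00011511$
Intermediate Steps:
$S{\left(V \right)} = V \left(6 + V\right)$
$\frac{1}{b{\left(S{\left(\left(-8 - 4\right) \left(8 + 0\right) \right)} \right)}} = \frac{1}{47 + \left(-8 - 4\right) \left(8 + 0\right) \left(6 + \left(-8 - 4\right) \left(8 + 0\right)\right)} = \frac{1}{47 + \left(-12\right) 8 \left(6 - 96\right)} = \frac{1}{47 - 96 \left(6 - 96\right)} = \frac{1}{47 - -8640} = \frac{1}{47 + 8640} = \frac{1}{8687}$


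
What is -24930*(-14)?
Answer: 349020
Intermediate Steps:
-24930*(-14) = -4986*(-70) = 349020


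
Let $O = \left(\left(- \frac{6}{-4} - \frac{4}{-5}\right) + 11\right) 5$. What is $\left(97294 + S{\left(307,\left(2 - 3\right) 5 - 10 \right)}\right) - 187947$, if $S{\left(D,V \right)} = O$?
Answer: $- \frac{181173}{2} \approx -90587.0$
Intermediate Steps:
$O = \frac{133}{2}$ ($O = \left(\left(\left(-6\right) \left(- \frac{1}{4}\right) - - \frac{4}{5}\right) + 11\right) 5 = \left(\left(\frac{3}{2} + \frac{4}{5}\right) + 11\right) 5 = \left(\frac{23}{10} + 11\right) 5 = \frac{133}{10} \cdot 5 = \frac{133}{2} \approx 66.5$)
$S{\left(D,V \right)} = \frac{133}{2}$
$\left(97294 + S{\left(307,\left(2 - 3\right) 5 - 10 \right)}\right) - 187947 = \left(97294 + \frac{133}{2}\right) - 187947 = \frac{194721}{2} - 187947 = - \frac{181173}{2}$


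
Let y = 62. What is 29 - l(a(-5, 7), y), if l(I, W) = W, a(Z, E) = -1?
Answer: -33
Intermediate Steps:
29 - l(a(-5, 7), y) = 29 - 1*62 = 29 - 62 = -33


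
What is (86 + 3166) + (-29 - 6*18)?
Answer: 3115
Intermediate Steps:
(86 + 3166) + (-29 - 6*18) = 3252 + (-29 - 108) = 3252 - 137 = 3115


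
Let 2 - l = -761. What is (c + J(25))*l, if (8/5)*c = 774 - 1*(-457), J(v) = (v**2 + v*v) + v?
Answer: 12478865/8 ≈ 1.5599e+6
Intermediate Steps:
J(v) = v + 2*v**2 (J(v) = (v**2 + v**2) + v = 2*v**2 + v = v + 2*v**2)
l = 763 (l = 2 - 1*(-761) = 2 + 761 = 763)
c = 6155/8 (c = 5*(774 - 1*(-457))/8 = 5*(774 + 457)/8 = (5/8)*1231 = 6155/8 ≈ 769.38)
(c + J(25))*l = (6155/8 + 25*(1 + 2*25))*763 = (6155/8 + 25*(1 + 50))*763 = (6155/8 + 25*51)*763 = (6155/8 + 1275)*763 = (16355/8)*763 = 12478865/8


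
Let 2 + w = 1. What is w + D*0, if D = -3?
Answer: -1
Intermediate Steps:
w = -1 (w = -2 + 1 = -1)
w + D*0 = -1 - 3*0 = -1 + 0 = -1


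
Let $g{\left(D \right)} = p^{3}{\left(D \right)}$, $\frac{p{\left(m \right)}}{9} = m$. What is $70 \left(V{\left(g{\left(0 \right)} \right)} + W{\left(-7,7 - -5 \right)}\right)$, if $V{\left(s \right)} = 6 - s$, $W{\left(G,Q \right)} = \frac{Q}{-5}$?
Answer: $252$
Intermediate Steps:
$p{\left(m \right)} = 9 m$
$W{\left(G,Q \right)} = - \frac{Q}{5}$ ($W{\left(G,Q \right)} = Q \left(- \frac{1}{5}\right) = - \frac{Q}{5}$)
$g{\left(D \right)} = 729 D^{3}$ ($g{\left(D \right)} = \left(9 D\right)^{3} = 729 D^{3}$)
$70 \left(V{\left(g{\left(0 \right)} \right)} + W{\left(-7,7 - -5 \right)}\right) = 70 \left(\left(6 - 729 \cdot 0^{3}\right) - \frac{7 - -5}{5}\right) = 70 \left(\left(6 - 729 \cdot 0\right) - \frac{7 + 5}{5}\right) = 70 \left(\left(6 - 0\right) - \frac{12}{5}\right) = 70 \left(\left(6 + 0\right) - \frac{12}{5}\right) = 70 \left(6 - \frac{12}{5}\right) = 70 \cdot \frac{18}{5} = 252$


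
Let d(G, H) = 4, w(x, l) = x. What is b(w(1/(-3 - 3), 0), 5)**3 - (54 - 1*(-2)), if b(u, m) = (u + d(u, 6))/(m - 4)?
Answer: 71/216 ≈ 0.32870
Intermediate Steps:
b(u, m) = (4 + u)/(-4 + m) (b(u, m) = (u + 4)/(m - 4) = (4 + u)/(-4 + m))
b(w(1/(-3 - 3), 0), 5)**3 - (54 - 1*(-2)) = ((4 + 1/(-3 - 3))/(-4 + 5))**3 - (54 - 1*(-2)) = ((4 + 1/(-6))/1)**3 - (54 + 2) = (1*(4 - 1/6))**3 - 1*56 = (1*(23/6))**3 - 56 = (23/6)**3 - 56 = 12167/216 - 56 = 71/216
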